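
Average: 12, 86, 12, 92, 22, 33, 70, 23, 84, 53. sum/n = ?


Sum = 12 + 86 + 12 + 92 + 22 + 33 + 70 + 23 + 84 + 53 = 487
n = 10
Mean = 487/10 = 48.7000

Mean = 48.7000


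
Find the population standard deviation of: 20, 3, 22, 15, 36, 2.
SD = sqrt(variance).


Mean = 16.3333
Variance = 136.2222
SD = sqrt(136.2222) = 11.6714

SD = 11.6714


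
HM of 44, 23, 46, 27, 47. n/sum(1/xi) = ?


Sum of reciprocals = 1/44 + 1/23 + 1/46 + 1/27 + 1/47 = 0.146258
HM = 5/0.146258 = 34.1861

HM = 34.1861


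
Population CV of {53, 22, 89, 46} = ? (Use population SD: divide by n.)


Mean = 52.5000
SD = 24.0052
CV = (24.0052/52.5000)*100 = 45.7242%

CV = 45.7242%


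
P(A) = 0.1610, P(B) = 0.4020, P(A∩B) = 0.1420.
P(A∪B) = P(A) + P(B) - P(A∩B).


P(A∪B) = 0.1610 + 0.4020 - 0.1420
= 0.5630 - 0.1420
= 0.4210

P(A∪B) = 0.4210


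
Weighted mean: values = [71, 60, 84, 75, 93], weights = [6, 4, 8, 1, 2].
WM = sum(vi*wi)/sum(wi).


Numerator = 71*6 + 60*4 + 84*8 + 75*1 + 93*2 = 1599
Denominator = 6 + 4 + 8 + 1 + 2 = 21
WM = 1599/21 = 76.1429

WM = 76.1429


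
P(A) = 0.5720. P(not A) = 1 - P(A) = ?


P(not A) = 1 - 0.5720 = 0.4280

P(not A) = 0.4280


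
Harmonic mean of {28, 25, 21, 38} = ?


Sum of reciprocals = 1/28 + 1/25 + 1/21 + 1/38 = 0.149649
HM = 4/0.149649 = 26.7292

HM = 26.7292


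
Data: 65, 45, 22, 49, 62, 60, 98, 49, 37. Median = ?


Sorted: 22, 37, 45, 49, 49, 60, 62, 65, 98
n = 9 (odd)
Middle value = 49

Median = 49


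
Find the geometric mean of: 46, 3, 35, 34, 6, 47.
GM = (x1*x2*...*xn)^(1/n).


Product = 46 × 3 × 35 × 34 × 6 × 47 = 46310040
GM = 46310040^(1/6) = 18.9501

GM = 18.9501


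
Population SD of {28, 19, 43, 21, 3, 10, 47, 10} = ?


Mean = 22.6250
Variance = 219.7344
SD = sqrt(219.7344) = 14.8234

SD = 14.8234


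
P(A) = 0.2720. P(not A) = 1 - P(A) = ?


P(not A) = 1 - 0.2720 = 0.7280

P(not A) = 0.7280


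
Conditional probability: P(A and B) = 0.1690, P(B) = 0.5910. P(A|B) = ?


P(A|B) = 0.1690/0.5910 = 0.2860

P(A|B) = 0.2860


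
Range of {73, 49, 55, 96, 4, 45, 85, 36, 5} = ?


Max = 96, Min = 4
Range = 96 - 4 = 92

Range = 92


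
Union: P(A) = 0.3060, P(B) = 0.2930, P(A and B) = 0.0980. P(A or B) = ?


P(A∪B) = 0.3060 + 0.2930 - 0.0980
= 0.5990 - 0.0980
= 0.5010

P(A∪B) = 0.5010


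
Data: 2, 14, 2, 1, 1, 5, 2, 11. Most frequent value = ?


Frequencies: 1:2, 2:3, 5:1, 11:1, 14:1
Max frequency = 3
Mode = 2

Mode = 2


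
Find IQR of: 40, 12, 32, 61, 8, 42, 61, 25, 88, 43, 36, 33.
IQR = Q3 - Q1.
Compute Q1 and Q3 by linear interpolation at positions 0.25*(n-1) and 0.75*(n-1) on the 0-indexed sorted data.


Sorted: 8, 12, 25, 32, 33, 36, 40, 42, 43, 61, 61, 88
Q1 (25th %ile) = 30.2500
Q3 (75th %ile) = 47.5000
IQR = 47.5000 - 30.2500 = 17.2500

IQR = 17.2500


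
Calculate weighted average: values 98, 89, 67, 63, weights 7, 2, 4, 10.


Numerator = 98*7 + 89*2 + 67*4 + 63*10 = 1762
Denominator = 7 + 2 + 4 + 10 = 23
WM = 1762/23 = 76.6087

WM = 76.6087


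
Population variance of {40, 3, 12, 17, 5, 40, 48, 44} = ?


Mean = 26.1250
Squared deviations: 192.5156, 534.7656, 199.5156, 83.2656, 446.2656, 192.5156, 478.5156, 319.5156
Sum = 2446.8750
Variance = 2446.8750/8 = 305.8594

Variance = 305.8594


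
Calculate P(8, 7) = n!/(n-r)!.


P(8,7) = 8!/1!
= 40320/1
= 40320

P(8,7) = 40320


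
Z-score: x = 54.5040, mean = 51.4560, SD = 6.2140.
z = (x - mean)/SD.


z = (54.5040 - 51.4560)/6.2140
= 3.0480/6.2140
= 0.4905

z = 0.4905


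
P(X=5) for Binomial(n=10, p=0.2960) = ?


C(10,5) = 252
p^5 = 0.002272
(1-p)^5 = 0.172927
P = 252 * 0.002272 * 0.172927 = 0.0990

P(X=5) = 0.0990


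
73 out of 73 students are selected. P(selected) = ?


P = 73/73 = 1.0000

P = 1.0000


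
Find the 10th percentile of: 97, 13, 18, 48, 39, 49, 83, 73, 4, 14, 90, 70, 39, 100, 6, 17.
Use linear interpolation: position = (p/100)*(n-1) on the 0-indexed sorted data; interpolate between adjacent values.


Sorted: 4, 6, 13, 14, 17, 18, 39, 39, 48, 49, 70, 73, 83, 90, 97, 100
n = 16
Index = 10/100 * 15 = 1.5000
Lower = data[1] = 6, Upper = data[2] = 13
P10 = 6 + 0.5000*(7) = 9.5000

P10 = 9.5000


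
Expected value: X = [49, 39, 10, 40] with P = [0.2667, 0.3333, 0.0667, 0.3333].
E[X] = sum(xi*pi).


E[X] = 49*0.2667 + 39*0.3333 + 10*0.0667 + 40*0.3333
= 13.0683 + 12.9987 + 0.6670 + 13.3320
= 40.0660

E[X] = 40.0660


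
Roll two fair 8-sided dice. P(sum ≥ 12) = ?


Total outcomes = 8×8 = 64
Favorable (sum ≥ 12): 15
P = 15/64 = 0.2344

P = 0.2344


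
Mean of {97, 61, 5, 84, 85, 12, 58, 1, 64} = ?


Sum = 97 + 61 + 5 + 84 + 85 + 12 + 58 + 1 + 64 = 467
n = 9
Mean = 467/9 = 51.8889

Mean = 51.8889


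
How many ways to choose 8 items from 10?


C(10,8) = 10!/(8! × 2!)
= 3628800/(40320 × 2)
= 45

C(10,8) = 45


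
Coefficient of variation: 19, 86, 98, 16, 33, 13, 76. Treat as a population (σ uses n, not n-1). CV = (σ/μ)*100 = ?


Mean = 48.7143
SD = 33.8894
CV = (33.8894/48.7143)*100 = 69.5676%

CV = 69.5676%


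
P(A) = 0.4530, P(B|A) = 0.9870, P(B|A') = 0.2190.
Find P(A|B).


P(B) = P(B|A)*P(A) + P(B|A')*P(A')
= 0.9870*0.4530 + 0.2190*0.5470
= 0.447111 + 0.119793 = 0.566904
P(A|B) = 0.447111/0.566904 = 0.7887

P(A|B) = 0.7887


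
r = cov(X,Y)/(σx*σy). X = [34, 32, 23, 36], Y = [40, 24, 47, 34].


Mean X = 31.2500, Mean Y = 36.2500
SD X = 4.968652, SD Y = 8.437269
Cov = -24.562500
r = -24.562500/(4.968652*8.437269) = -0.5859

r = -0.5859


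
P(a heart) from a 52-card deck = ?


13 hearts in 52 cards
P = 13/52 = 0.2500

P = 0.2500


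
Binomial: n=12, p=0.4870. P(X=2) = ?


C(12,2) = 66
p^2 = 0.237169
(1-p)^10 = 0.001262
P = 66 * 0.237169 * 0.001262 = 0.0198

P(X=2) = 0.0198


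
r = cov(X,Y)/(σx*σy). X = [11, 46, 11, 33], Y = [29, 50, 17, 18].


Mean X = 25.2500, Mean Y = 28.5000
SD X = 14.972892, SD Y = 13.275918
Cov = 130.375000
r = 130.375000/(14.972892*13.275918) = 0.6559

r = 0.6559


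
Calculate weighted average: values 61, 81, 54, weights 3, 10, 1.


Numerator = 61*3 + 81*10 + 54*1 = 1047
Denominator = 3 + 10 + 1 = 14
WM = 1047/14 = 74.7857

WM = 74.7857


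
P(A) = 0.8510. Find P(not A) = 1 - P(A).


P(not A) = 1 - 0.8510 = 0.1490

P(not A) = 0.1490


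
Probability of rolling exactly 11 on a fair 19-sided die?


Favorable outcomes (roll = 11): 1
Total outcomes = 19
P = 1/19 = 0.0526

P = 0.0526


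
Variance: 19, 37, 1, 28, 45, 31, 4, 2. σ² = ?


Mean = 20.8750
Squared deviations: 3.5156, 260.0156, 395.0156, 50.7656, 582.0156, 102.5156, 284.7656, 356.2656
Sum = 2034.8750
Variance = 2034.8750/8 = 254.3594

Variance = 254.3594


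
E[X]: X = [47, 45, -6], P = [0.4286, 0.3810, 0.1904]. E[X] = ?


E[X] = 47*0.4286 + 45*0.3810 - 6*0.1904
= 20.1442 + 17.1450 - 1.1424
= 36.1468

E[X] = 36.1468


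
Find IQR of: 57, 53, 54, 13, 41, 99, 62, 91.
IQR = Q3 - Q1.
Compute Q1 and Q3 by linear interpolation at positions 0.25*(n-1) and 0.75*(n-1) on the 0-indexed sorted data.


Sorted: 13, 41, 53, 54, 57, 62, 91, 99
Q1 (25th %ile) = 50.0000
Q3 (75th %ile) = 69.2500
IQR = 69.2500 - 50.0000 = 19.2500

IQR = 19.2500


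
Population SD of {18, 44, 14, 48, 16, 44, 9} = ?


Mean = 27.5714
Variance = 244.5306
SD = sqrt(244.5306) = 15.6375

SD = 15.6375


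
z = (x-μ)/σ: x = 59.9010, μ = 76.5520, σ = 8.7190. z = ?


z = (59.9010 - 76.5520)/8.7190
= -16.6510/8.7190
= -1.9097

z = -1.9097


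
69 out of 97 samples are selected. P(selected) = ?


P = 69/97 = 0.7113

P = 0.7113


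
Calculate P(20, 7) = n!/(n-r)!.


P(20,7) = 20!/13!
= 2432902008176640000/6227020800
= 390700800

P(20,7) = 390700800


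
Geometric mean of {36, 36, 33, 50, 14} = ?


Product = 36 × 36 × 33 × 50 × 14 = 29937600
GM = 29937600^(1/5) = 31.2783

GM = 31.2783


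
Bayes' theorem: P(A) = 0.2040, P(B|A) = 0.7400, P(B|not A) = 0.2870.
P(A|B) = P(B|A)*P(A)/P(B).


P(B) = P(B|A)*P(A) + P(B|A')*P(A')
= 0.7400*0.2040 + 0.2870*0.7960
= 0.150960 + 0.228452 = 0.379412
P(A|B) = 0.150960/0.379412 = 0.3979

P(A|B) = 0.3979


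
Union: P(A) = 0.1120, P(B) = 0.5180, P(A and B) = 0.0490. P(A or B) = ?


P(A∪B) = 0.1120 + 0.5180 - 0.0490
= 0.6300 - 0.0490
= 0.5810

P(A∪B) = 0.5810


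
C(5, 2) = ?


C(5,2) = 5!/(2! × 3!)
= 120/(2 × 6)
= 10

C(5,2) = 10


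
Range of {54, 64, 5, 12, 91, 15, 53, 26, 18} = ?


Max = 91, Min = 5
Range = 91 - 5 = 86

Range = 86


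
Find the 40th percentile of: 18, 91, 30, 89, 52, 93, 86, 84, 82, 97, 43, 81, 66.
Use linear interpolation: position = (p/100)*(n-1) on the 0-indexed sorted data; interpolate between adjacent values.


Sorted: 18, 30, 43, 52, 66, 81, 82, 84, 86, 89, 91, 93, 97
n = 13
Index = 40/100 * 12 = 4.8000
Lower = data[4] = 66, Upper = data[5] = 81
P40 = 66 + 0.8000*(15) = 78.0000

P40 = 78.0000


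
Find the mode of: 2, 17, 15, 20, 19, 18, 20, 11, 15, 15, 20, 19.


Frequencies: 2:1, 11:1, 15:3, 17:1, 18:1, 19:2, 20:3
Max frequency = 3
Mode = 15, 20

Mode = 15, 20


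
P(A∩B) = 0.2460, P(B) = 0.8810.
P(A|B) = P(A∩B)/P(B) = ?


P(A|B) = 0.2460/0.8810 = 0.2792

P(A|B) = 0.2792


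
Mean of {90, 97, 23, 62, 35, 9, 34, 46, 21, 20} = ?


Sum = 90 + 97 + 23 + 62 + 35 + 9 + 34 + 46 + 21 + 20 = 437
n = 10
Mean = 437/10 = 43.7000

Mean = 43.7000


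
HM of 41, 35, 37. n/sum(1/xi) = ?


Sum of reciprocals = 1/41 + 1/35 + 1/37 = 0.079989
HM = 3/0.079989 = 37.5053

HM = 37.5053


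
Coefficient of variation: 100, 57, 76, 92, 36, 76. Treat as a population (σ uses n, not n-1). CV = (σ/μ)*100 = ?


Mean = 72.8333
SD = 21.3418
CV = (21.3418/72.8333)*100 = 29.3022%

CV = 29.3022%


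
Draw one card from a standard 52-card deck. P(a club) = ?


13 clubs in 52 cards
P = 13/52 = 0.2500

P = 0.2500


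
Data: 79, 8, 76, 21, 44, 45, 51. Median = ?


Sorted: 8, 21, 44, 45, 51, 76, 79
n = 7 (odd)
Middle value = 45

Median = 45


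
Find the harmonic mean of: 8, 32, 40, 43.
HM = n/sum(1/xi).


Sum of reciprocals = 1/8 + 1/32 + 1/40 + 1/43 = 0.204506
HM = 4/0.204506 = 19.5593

HM = 19.5593


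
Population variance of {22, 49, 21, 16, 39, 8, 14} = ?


Mean = 24.1429
Squared deviations: 4.5918, 617.8776, 9.8776, 66.3061, 220.7347, 260.5918, 102.8776
Sum = 1282.8571
Variance = 1282.8571/7 = 183.2653

Variance = 183.2653


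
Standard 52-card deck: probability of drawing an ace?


4 aces in 52 cards
P = 4/52 = 0.0769

P = 0.0769


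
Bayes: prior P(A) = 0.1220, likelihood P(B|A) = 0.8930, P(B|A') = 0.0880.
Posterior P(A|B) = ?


P(B) = P(B|A)*P(A) + P(B|A')*P(A')
= 0.8930*0.1220 + 0.0880*0.8780
= 0.108946 + 0.077264 = 0.186210
P(A|B) = 0.108946/0.186210 = 0.5851

P(A|B) = 0.5851


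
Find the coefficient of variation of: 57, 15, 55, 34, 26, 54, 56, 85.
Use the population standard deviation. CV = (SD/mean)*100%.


Mean = 47.7500
SD = 20.5168
CV = (20.5168/47.7500)*100 = 42.9670%

CV = 42.9670%


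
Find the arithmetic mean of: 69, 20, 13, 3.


Sum = 69 + 20 + 13 + 3 = 105
n = 4
Mean = 105/4 = 26.2500

Mean = 26.2500


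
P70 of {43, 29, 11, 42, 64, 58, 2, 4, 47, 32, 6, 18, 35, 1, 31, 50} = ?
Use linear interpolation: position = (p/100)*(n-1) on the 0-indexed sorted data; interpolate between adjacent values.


Sorted: 1, 2, 4, 6, 11, 18, 29, 31, 32, 35, 42, 43, 47, 50, 58, 64
n = 16
Index = 70/100 * 15 = 10.5000
Lower = data[10] = 42, Upper = data[11] = 43
P70 = 42 + 0.5000*(1) = 42.5000

P70 = 42.5000


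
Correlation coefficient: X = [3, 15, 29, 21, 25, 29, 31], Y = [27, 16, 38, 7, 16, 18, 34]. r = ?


Mean X = 21.8571, Mean Y = 22.2857
SD X = 9.249379, SD Y = 10.263866
Cov = 19.469388
r = 19.469388/(9.249379*10.263866) = 0.2051

r = 0.2051


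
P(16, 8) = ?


P(16,8) = 16!/8!
= 20922789888000/40320
= 518918400

P(16,8) = 518918400


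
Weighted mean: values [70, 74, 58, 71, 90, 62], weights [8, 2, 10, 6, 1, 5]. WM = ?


Numerator = 70*8 + 74*2 + 58*10 + 71*6 + 90*1 + 62*5 = 2114
Denominator = 8 + 2 + 10 + 6 + 1 + 5 = 32
WM = 2114/32 = 66.0625

WM = 66.0625


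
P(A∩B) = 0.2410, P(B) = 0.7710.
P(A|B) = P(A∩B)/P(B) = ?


P(A|B) = 0.2410/0.7710 = 0.3126

P(A|B) = 0.3126


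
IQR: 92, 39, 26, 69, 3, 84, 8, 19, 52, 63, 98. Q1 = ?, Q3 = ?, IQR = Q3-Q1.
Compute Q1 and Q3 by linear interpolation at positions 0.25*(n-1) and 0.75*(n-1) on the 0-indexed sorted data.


Sorted: 3, 8, 19, 26, 39, 52, 63, 69, 84, 92, 98
Q1 (25th %ile) = 22.5000
Q3 (75th %ile) = 76.5000
IQR = 76.5000 - 22.5000 = 54.0000

IQR = 54.0000


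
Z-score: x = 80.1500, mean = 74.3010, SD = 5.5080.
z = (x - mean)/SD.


z = (80.1500 - 74.3010)/5.5080
= 5.8490/5.5080
= 1.0619

z = 1.0619


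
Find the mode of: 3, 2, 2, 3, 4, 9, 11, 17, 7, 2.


Frequencies: 2:3, 3:2, 4:1, 7:1, 9:1, 11:1, 17:1
Max frequency = 3
Mode = 2

Mode = 2


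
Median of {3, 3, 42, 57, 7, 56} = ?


Sorted: 3, 3, 7, 42, 56, 57
n = 6 (even)
Middle values: 7 and 42
Median = (7+42)/2 = 24.5000

Median = 24.5000


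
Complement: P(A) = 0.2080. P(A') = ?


P(not A) = 1 - 0.2080 = 0.7920

P(not A) = 0.7920


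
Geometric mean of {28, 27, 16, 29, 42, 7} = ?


Product = 28 × 27 × 16 × 29 × 42 × 7 = 103130496
GM = 103130496^(1/6) = 21.6553

GM = 21.6553


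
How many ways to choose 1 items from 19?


C(19,1) = 19!/(1! × 18!)
= 121645100408832000/(1 × 6402373705728000)
= 19

C(19,1) = 19


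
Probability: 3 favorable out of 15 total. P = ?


P = 3/15 = 0.2000

P = 0.2000


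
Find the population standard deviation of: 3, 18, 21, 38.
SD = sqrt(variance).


Mean = 20.0000
Variance = 154.5000
SD = sqrt(154.5000) = 12.4298

SD = 12.4298


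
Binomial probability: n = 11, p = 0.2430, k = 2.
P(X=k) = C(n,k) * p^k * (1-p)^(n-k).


C(11,2) = 55
p^2 = 0.059049
(1-p)^9 = 0.081632
P = 55 * 0.059049 * 0.081632 = 0.2651

P(X=2) = 0.2651


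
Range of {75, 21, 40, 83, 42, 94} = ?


Max = 94, Min = 21
Range = 94 - 21 = 73

Range = 73


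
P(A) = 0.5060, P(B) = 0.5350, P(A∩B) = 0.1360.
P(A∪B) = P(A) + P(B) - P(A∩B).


P(A∪B) = 0.5060 + 0.5350 - 0.1360
= 1.0410 - 0.1360
= 0.9050

P(A∪B) = 0.9050


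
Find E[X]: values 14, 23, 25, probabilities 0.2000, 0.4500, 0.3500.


E[X] = 14*0.2000 + 23*0.4500 + 25*0.3500
= 2.8000 + 10.3500 + 8.7500
= 21.9000

E[X] = 21.9000


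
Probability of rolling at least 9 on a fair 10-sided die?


Favorable outcomes (roll ≥ 9): 2
Total outcomes = 10
P = 2/10 = 0.2000

P = 0.2000


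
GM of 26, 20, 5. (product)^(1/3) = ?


Product = 26 × 20 × 5 = 2600
GM = 2600^(1/3) = 13.7507

GM = 13.7507


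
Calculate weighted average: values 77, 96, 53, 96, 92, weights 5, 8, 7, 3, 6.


Numerator = 77*5 + 96*8 + 53*7 + 96*3 + 92*6 = 2364
Denominator = 5 + 8 + 7 + 3 + 6 = 29
WM = 2364/29 = 81.5172

WM = 81.5172


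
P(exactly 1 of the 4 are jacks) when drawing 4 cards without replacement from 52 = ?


Hypergeometric: P(X=1) = C(4,1)·C(48,3) / C(52,4)
= 4 × 17296 / 270725
= 69184/270725 = 0.2556

P = 0.2556


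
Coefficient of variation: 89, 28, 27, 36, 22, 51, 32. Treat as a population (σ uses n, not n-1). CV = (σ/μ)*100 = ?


Mean = 40.7143
SD = 21.4989
CV = (21.4989/40.7143)*100 = 52.8044%

CV = 52.8044%


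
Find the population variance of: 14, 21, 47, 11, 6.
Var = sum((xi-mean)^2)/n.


Mean = 19.8000
Squared deviations: 33.6400, 1.4400, 739.8400, 77.4400, 190.4400
Sum = 1042.8000
Variance = 1042.8000/5 = 208.5600

Variance = 208.5600


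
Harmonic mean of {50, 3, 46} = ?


Sum of reciprocals = 1/50 + 1/3 + 1/46 = 0.375072
HM = 3/0.375072 = 7.9985

HM = 7.9985


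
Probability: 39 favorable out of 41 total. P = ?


P = 39/41 = 0.9512

P = 0.9512


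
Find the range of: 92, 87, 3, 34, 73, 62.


Max = 92, Min = 3
Range = 92 - 3 = 89

Range = 89


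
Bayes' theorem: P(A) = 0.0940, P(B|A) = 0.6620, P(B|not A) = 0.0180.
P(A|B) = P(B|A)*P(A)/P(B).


P(B) = P(B|A)*P(A) + P(B|A')*P(A')
= 0.6620*0.0940 + 0.0180*0.9060
= 0.062228 + 0.016308 = 0.078536
P(A|B) = 0.062228/0.078536 = 0.7924

P(A|B) = 0.7924


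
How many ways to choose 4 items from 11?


C(11,4) = 11!/(4! × 7!)
= 39916800/(24 × 5040)
= 330

C(11,4) = 330


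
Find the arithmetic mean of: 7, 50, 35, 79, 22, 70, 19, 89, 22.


Sum = 7 + 50 + 35 + 79 + 22 + 70 + 19 + 89 + 22 = 393
n = 9
Mean = 393/9 = 43.6667

Mean = 43.6667


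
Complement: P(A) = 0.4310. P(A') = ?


P(not A) = 1 - 0.4310 = 0.5690

P(not A) = 0.5690


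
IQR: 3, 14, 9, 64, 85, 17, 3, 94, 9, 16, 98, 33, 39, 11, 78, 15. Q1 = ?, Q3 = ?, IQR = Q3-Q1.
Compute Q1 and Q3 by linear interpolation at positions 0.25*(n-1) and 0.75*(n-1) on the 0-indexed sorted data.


Sorted: 3, 3, 9, 9, 11, 14, 15, 16, 17, 33, 39, 64, 78, 85, 94, 98
Q1 (25th %ile) = 10.5000
Q3 (75th %ile) = 67.5000
IQR = 67.5000 - 10.5000 = 57.0000

IQR = 57.0000


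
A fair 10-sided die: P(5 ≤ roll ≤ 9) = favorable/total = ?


Favorable outcomes (5 ≤ roll ≤ 9): 5
Total outcomes = 10
P = 5/10 = 0.5000

P = 0.5000


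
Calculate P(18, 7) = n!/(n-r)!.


P(18,7) = 18!/11!
= 6402373705728000/39916800
= 160392960

P(18,7) = 160392960


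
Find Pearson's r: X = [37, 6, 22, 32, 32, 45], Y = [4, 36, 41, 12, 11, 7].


Mean X = 29.0000, Mean Y = 18.5000
SD X = 12.355835, SD Y = 14.453950
Cov = -150.333333
r = -150.333333/(12.355835*14.453950) = -0.8418

r = -0.8418


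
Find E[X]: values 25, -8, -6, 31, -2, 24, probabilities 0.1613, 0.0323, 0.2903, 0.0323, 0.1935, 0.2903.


E[X] = 25*0.1613 - 8*0.0323 - 6*0.2903 + 31*0.0323 - 2*0.1935 + 24*0.2903
= 4.0325 - 0.2584 - 1.7418 + 1.0013 - 0.3870 + 6.9672
= 9.6138

E[X] = 9.6138


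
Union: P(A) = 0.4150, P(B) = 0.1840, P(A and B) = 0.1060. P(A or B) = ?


P(A∪B) = 0.4150 + 0.1840 - 0.1060
= 0.5990 - 0.1060
= 0.4930

P(A∪B) = 0.4930


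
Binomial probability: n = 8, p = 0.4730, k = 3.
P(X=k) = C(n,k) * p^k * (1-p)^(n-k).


C(8,3) = 56
p^3 = 0.105824
(1-p)^5 = 0.040649
P = 56 * 0.105824 * 0.040649 = 0.2409

P(X=3) = 0.2409


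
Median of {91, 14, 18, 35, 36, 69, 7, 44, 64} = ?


Sorted: 7, 14, 18, 35, 36, 44, 64, 69, 91
n = 9 (odd)
Middle value = 36

Median = 36


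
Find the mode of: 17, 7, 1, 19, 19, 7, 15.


Frequencies: 1:1, 7:2, 15:1, 17:1, 19:2
Max frequency = 2
Mode = 7, 19

Mode = 7, 19


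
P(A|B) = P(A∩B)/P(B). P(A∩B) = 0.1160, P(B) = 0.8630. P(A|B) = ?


P(A|B) = 0.1160/0.8630 = 0.1344

P(A|B) = 0.1344


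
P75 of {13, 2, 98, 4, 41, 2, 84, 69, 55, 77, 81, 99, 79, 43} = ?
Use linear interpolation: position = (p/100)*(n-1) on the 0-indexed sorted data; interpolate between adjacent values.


Sorted: 2, 2, 4, 13, 41, 43, 55, 69, 77, 79, 81, 84, 98, 99
n = 14
Index = 75/100 * 13 = 9.7500
Lower = data[9] = 79, Upper = data[10] = 81
P75 = 79 + 0.7500*(2) = 80.5000

P75 = 80.5000


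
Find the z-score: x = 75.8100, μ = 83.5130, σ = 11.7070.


z = (75.8100 - 83.5130)/11.7070
= -7.7030/11.7070
= -0.6580

z = -0.6580


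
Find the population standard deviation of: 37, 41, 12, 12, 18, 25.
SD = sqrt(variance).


Mean = 24.1667
Variance = 130.4722
SD = sqrt(130.4722) = 11.4224

SD = 11.4224


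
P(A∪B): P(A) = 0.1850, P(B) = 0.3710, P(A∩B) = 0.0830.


P(A∪B) = 0.1850 + 0.3710 - 0.0830
= 0.5560 - 0.0830
= 0.4730

P(A∪B) = 0.4730


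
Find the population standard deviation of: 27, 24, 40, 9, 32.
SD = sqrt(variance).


Mean = 26.4000
Variance = 105.0400
SD = sqrt(105.0400) = 10.2489

SD = 10.2489


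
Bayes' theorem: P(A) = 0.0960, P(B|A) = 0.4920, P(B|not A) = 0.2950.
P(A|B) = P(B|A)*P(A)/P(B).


P(B) = P(B|A)*P(A) + P(B|A')*P(A')
= 0.4920*0.0960 + 0.2950*0.9040
= 0.047232 + 0.266680 = 0.313912
P(A|B) = 0.047232/0.313912 = 0.1505

P(A|B) = 0.1505


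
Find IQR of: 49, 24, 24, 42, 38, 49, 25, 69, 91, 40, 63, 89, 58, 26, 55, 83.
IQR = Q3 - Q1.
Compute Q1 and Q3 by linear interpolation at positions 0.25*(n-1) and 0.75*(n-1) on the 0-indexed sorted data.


Sorted: 24, 24, 25, 26, 38, 40, 42, 49, 49, 55, 58, 63, 69, 83, 89, 91
Q1 (25th %ile) = 35.0000
Q3 (75th %ile) = 64.5000
IQR = 64.5000 - 35.0000 = 29.5000

IQR = 29.5000


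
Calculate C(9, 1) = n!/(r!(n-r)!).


C(9,1) = 9!/(1! × 8!)
= 362880/(1 × 40320)
= 9

C(9,1) = 9


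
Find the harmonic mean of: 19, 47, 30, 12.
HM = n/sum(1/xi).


Sum of reciprocals = 1/19 + 1/47 + 1/30 + 1/12 = 0.190575
HM = 4/0.190575 = 20.9891

HM = 20.9891


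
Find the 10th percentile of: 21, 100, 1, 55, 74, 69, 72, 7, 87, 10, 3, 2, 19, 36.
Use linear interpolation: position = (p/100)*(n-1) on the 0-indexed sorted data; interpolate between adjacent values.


Sorted: 1, 2, 3, 7, 10, 19, 21, 36, 55, 69, 72, 74, 87, 100
n = 14
Index = 10/100 * 13 = 1.3000
Lower = data[1] = 2, Upper = data[2] = 3
P10 = 2 + 0.3000*(1) = 2.3000

P10 = 2.3000


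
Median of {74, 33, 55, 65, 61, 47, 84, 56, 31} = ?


Sorted: 31, 33, 47, 55, 56, 61, 65, 74, 84
n = 9 (odd)
Middle value = 56

Median = 56


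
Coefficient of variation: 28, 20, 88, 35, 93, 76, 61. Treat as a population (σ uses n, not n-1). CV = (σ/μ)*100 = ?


Mean = 57.2857
SD = 27.5873
CV = (27.5873/57.2857)*100 = 48.1574%

CV = 48.1574%


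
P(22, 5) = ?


P(22,5) = 22!/17!
= 1124000727777607680000/355687428096000
= 3160080

P(22,5) = 3160080


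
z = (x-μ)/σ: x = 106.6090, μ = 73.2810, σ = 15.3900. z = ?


z = (106.6090 - 73.2810)/15.3900
= 33.3280/15.3900
= 2.1656

z = 2.1656


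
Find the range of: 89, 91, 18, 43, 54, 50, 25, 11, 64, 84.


Max = 91, Min = 11
Range = 91 - 11 = 80

Range = 80


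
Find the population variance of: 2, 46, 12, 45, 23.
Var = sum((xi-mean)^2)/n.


Mean = 25.6000
Squared deviations: 556.9600, 416.1600, 184.9600, 376.3600, 6.7600
Sum = 1541.2000
Variance = 1541.2000/5 = 308.2400

Variance = 308.2400


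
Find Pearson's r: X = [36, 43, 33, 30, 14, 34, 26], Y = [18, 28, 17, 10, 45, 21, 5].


Mean X = 30.8571, Mean Y = 20.5714
SD X = 8.424939, SD Y = 12.104983
Cov = -36.632653
r = -36.632653/(8.424939*12.104983) = -0.3592

r = -0.3592


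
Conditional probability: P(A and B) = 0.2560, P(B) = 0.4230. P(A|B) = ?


P(A|B) = 0.2560/0.4230 = 0.6052

P(A|B) = 0.6052


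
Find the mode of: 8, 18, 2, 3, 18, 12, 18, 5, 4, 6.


Frequencies: 2:1, 3:1, 4:1, 5:1, 6:1, 8:1, 12:1, 18:3
Max frequency = 3
Mode = 18

Mode = 18


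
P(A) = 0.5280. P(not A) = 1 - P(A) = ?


P(not A) = 1 - 0.5280 = 0.4720

P(not A) = 0.4720


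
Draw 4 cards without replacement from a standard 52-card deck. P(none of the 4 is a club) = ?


P(no clubs) = (39/52) × (38/51) × (37/50) × (36/49)
= 0.3038

P = 0.3038


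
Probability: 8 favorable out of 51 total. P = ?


P = 8/51 = 0.1569

P = 0.1569


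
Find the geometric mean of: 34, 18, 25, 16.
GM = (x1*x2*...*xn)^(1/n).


Product = 34 × 18 × 25 × 16 = 244800
GM = 244800^(1/4) = 22.2435

GM = 22.2435


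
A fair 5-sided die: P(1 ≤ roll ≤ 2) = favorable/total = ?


Favorable outcomes (1 ≤ roll ≤ 2): 2
Total outcomes = 5
P = 2/5 = 0.4000

P = 0.4000


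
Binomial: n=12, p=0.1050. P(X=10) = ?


C(12,10) = 66
p^10 = 1.628895e-10
(1-p)^2 = 0.801025
P = 66 * 1.628895e-10 * 0.801025 = 8.6116e-09

P(X=10) = 8.6116e-09


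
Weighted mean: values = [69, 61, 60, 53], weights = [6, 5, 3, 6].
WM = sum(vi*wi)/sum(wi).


Numerator = 69*6 + 61*5 + 60*3 + 53*6 = 1217
Denominator = 6 + 5 + 3 + 6 = 20
WM = 1217/20 = 60.8500

WM = 60.8500


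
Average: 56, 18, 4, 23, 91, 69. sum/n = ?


Sum = 56 + 18 + 4 + 23 + 91 + 69 = 261
n = 6
Mean = 261/6 = 43.5000

Mean = 43.5000


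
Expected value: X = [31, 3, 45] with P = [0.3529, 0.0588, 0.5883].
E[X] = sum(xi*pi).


E[X] = 31*0.3529 + 3*0.0588 + 45*0.5883
= 10.9399 + 0.1764 + 26.4735
= 37.5898

E[X] = 37.5898


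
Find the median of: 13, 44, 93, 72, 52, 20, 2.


Sorted: 2, 13, 20, 44, 52, 72, 93
n = 7 (odd)
Middle value = 44

Median = 44


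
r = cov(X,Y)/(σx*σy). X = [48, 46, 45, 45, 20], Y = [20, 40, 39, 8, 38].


Mean X = 40.8000, Mean Y = 29.0000
SD X = 10.457533, SD Y = 12.837445
Cov = -48.200000
r = -48.200000/(10.457533*12.837445) = -0.3590

r = -0.3590


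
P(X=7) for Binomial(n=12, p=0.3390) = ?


C(12,7) = 792
p^7 = 0.000515
(1-p)^5 = 0.126185
P = 792 * 0.000515 * 0.126185 = 0.0514

P(X=7) = 0.0514


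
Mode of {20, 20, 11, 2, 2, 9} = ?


Frequencies: 2:2, 9:1, 11:1, 20:2
Max frequency = 2
Mode = 2, 20

Mode = 2, 20


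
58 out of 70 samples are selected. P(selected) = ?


P = 58/70 = 0.8286

P = 0.8286


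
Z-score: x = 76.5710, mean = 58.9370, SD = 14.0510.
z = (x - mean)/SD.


z = (76.5710 - 58.9370)/14.0510
= 17.6340/14.0510
= 1.2550

z = 1.2550


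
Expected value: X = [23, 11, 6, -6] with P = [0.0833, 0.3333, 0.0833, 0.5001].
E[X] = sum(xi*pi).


E[X] = 23*0.0833 + 11*0.3333 + 6*0.0833 - 6*0.5001
= 1.9159 + 3.6663 + 0.4998 - 3.0006
= 3.0814

E[X] = 3.0814


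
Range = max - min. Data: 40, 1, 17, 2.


Max = 40, Min = 1
Range = 40 - 1 = 39

Range = 39


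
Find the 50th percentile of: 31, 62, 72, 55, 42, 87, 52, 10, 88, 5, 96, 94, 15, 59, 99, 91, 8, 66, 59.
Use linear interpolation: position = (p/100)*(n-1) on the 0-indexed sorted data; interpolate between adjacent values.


Sorted: 5, 8, 10, 15, 31, 42, 52, 55, 59, 59, 62, 66, 72, 87, 88, 91, 94, 96, 99
n = 19
Index = 50/100 * 18 = 9.0000
Lower = data[9] = 59, Upper = data[10] = 62
P50 = 59 + 0*(3) = 59.0000

P50 = 59.0000


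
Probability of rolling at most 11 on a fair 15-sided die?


Favorable outcomes (roll ≤ 11): 11
Total outcomes = 15
P = 11/15 = 0.7333

P = 0.7333


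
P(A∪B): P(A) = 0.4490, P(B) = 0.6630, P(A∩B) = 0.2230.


P(A∪B) = 0.4490 + 0.6630 - 0.2230
= 1.1120 - 0.2230
= 0.8890

P(A∪B) = 0.8890


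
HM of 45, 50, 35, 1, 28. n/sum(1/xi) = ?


Sum of reciprocals = 1/45 + 1/50 + 1/35 + 1/1 + 1/28 = 1.106508
HM = 5/1.106508 = 4.5187

HM = 4.5187


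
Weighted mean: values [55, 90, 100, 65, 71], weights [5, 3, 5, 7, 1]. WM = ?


Numerator = 55*5 + 90*3 + 100*5 + 65*7 + 71*1 = 1571
Denominator = 5 + 3 + 5 + 7 + 1 = 21
WM = 1571/21 = 74.8095

WM = 74.8095


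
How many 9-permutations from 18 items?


P(18,9) = 18!/9!
= 6402373705728000/362880
= 17643225600

P(18,9) = 17643225600


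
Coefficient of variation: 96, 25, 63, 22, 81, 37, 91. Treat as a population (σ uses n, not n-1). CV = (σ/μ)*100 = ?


Mean = 59.2857
SD = 29.0355
CV = (29.0355/59.2857)*100 = 48.9756%

CV = 48.9756%


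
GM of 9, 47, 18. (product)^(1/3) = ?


Product = 9 × 47 × 18 = 7614
GM = 7614^(1/3) = 19.6730

GM = 19.6730


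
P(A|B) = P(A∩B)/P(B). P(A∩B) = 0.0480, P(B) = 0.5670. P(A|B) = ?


P(A|B) = 0.0480/0.5670 = 0.0847

P(A|B) = 0.0847


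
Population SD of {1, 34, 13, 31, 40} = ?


Mean = 23.8000
Variance = 210.9600
SD = sqrt(210.9600) = 14.5245

SD = 14.5245


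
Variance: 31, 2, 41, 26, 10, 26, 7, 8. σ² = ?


Mean = 18.8750
Squared deviations: 147.0156, 284.7656, 489.5156, 50.7656, 78.7656, 50.7656, 141.0156, 118.2656
Sum = 1360.8750
Variance = 1360.8750/8 = 170.1094

Variance = 170.1094


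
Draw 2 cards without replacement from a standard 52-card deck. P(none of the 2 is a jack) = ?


P(no jacks) = (48/52) × (47/51)
= 0.8507

P = 0.8507


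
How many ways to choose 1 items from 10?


C(10,1) = 10!/(1! × 9!)
= 3628800/(1 × 362880)
= 10

C(10,1) = 10


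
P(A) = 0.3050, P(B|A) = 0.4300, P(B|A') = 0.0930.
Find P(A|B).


P(B) = P(B|A)*P(A) + P(B|A')*P(A')
= 0.4300*0.3050 + 0.0930*0.6950
= 0.131150 + 0.064635 = 0.195785
P(A|B) = 0.131150/0.195785 = 0.6699

P(A|B) = 0.6699


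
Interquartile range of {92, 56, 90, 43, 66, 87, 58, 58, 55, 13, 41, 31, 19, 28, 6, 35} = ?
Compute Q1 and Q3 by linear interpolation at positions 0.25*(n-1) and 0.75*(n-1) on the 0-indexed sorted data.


Sorted: 6, 13, 19, 28, 31, 35, 41, 43, 55, 56, 58, 58, 66, 87, 90, 92
Q1 (25th %ile) = 30.2500
Q3 (75th %ile) = 60.0000
IQR = 60.0000 - 30.2500 = 29.7500

IQR = 29.7500


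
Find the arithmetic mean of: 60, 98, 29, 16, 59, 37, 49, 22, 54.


Sum = 60 + 98 + 29 + 16 + 59 + 37 + 49 + 22 + 54 = 424
n = 9
Mean = 424/9 = 47.1111

Mean = 47.1111


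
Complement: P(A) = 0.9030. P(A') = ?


P(not A) = 1 - 0.9030 = 0.0970

P(not A) = 0.0970


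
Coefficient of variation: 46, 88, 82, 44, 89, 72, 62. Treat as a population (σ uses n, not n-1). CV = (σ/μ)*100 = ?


Mean = 69.0000
SD = 17.4929
CV = (17.4929/69.0000)*100 = 25.3520%

CV = 25.3520%


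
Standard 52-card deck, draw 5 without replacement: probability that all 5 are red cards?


P(all red cards) = (26/52) × (25/51) × (24/50) × (23/49) × (22/48)
= 0.0253

P = 0.0253


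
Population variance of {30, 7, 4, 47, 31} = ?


Mean = 23.8000
Squared deviations: 38.4400, 282.2400, 392.0400, 538.2400, 51.8400
Sum = 1302.8000
Variance = 1302.8000/5 = 260.5600

Variance = 260.5600


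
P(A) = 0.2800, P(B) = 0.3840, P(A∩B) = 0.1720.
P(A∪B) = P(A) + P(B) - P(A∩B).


P(A∪B) = 0.2800 + 0.3840 - 0.1720
= 0.6640 - 0.1720
= 0.4920

P(A∪B) = 0.4920


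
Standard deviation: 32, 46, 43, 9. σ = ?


Mean = 32.5000
Variance = 211.2500
SD = sqrt(211.2500) = 14.5344

SD = 14.5344


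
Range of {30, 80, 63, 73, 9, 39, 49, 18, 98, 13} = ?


Max = 98, Min = 9
Range = 98 - 9 = 89

Range = 89


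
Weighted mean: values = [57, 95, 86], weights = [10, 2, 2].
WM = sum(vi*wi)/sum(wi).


Numerator = 57*10 + 95*2 + 86*2 = 932
Denominator = 10 + 2 + 2 = 14
WM = 932/14 = 66.5714

WM = 66.5714


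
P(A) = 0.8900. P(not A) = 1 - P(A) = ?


P(not A) = 1 - 0.8900 = 0.1100

P(not A) = 0.1100


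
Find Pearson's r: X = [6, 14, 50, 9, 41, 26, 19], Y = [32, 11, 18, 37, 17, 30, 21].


Mean X = 23.5714, Mean Y = 23.7143
SD X = 15.314392, SD Y = 8.713115
Cov = -65.408163
r = -65.408163/(15.314392*8.713115) = -0.4902

r = -0.4902


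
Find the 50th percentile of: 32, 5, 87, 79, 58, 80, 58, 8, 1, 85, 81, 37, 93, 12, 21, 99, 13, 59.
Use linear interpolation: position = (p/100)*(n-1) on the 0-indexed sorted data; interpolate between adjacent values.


Sorted: 1, 5, 8, 12, 13, 21, 32, 37, 58, 58, 59, 79, 80, 81, 85, 87, 93, 99
n = 18
Index = 50/100 * 17 = 8.5000
Lower = data[8] = 58, Upper = data[9] = 58
P50 = 58 + 0.5000*(0) = 58.0000

P50 = 58.0000


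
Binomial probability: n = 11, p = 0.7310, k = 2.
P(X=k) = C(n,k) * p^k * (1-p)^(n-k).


C(11,2) = 55
p^2 = 0.534361
(1-p)^9 = 7.375144e-06
P = 55 * 0.534361 * 7.375144e-06 = 0.0002

P(X=2) = 0.0002


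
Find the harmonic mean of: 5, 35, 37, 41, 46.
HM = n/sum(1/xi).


Sum of reciprocals = 1/5 + 1/35 + 1/37 + 1/41 + 1/46 = 0.301728
HM = 5/0.301728 = 16.5712

HM = 16.5712


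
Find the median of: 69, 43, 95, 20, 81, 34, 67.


Sorted: 20, 34, 43, 67, 69, 81, 95
n = 7 (odd)
Middle value = 67

Median = 67


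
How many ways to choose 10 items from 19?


C(19,10) = 19!/(10! × 9!)
= 121645100408832000/(3628800 × 362880)
= 92378

C(19,10) = 92378


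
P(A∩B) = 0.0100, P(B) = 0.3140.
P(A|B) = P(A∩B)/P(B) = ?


P(A|B) = 0.0100/0.3140 = 0.0318

P(A|B) = 0.0318


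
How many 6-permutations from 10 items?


P(10,6) = 10!/4!
= 3628800/24
= 151200

P(10,6) = 151200


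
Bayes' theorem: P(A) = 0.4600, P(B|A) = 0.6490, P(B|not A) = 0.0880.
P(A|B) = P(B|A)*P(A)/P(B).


P(B) = P(B|A)*P(A) + P(B|A')*P(A')
= 0.6490*0.4600 + 0.0880*0.5400
= 0.298540 + 0.047520 = 0.346060
P(A|B) = 0.298540/0.346060 = 0.8627

P(A|B) = 0.8627


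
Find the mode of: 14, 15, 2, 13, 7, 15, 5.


Frequencies: 2:1, 5:1, 7:1, 13:1, 14:1, 15:2
Max frequency = 2
Mode = 15

Mode = 15


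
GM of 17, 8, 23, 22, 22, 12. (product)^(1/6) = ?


Product = 17 × 8 × 23 × 22 × 22 × 12 = 18167424
GM = 18167424^(1/6) = 16.2137

GM = 16.2137


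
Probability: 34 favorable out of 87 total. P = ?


P = 34/87 = 0.3908

P = 0.3908


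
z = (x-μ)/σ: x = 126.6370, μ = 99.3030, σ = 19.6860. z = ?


z = (126.6370 - 99.3030)/19.6860
= 27.3340/19.6860
= 1.3885

z = 1.3885


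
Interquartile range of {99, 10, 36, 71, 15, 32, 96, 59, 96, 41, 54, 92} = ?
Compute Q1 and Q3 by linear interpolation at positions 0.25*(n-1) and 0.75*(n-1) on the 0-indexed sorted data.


Sorted: 10, 15, 32, 36, 41, 54, 59, 71, 92, 96, 96, 99
Q1 (25th %ile) = 35.0000
Q3 (75th %ile) = 93.0000
IQR = 93.0000 - 35.0000 = 58.0000

IQR = 58.0000


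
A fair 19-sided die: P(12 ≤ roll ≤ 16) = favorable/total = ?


Favorable outcomes (12 ≤ roll ≤ 16): 5
Total outcomes = 19
P = 5/19 = 0.2632

P = 0.2632


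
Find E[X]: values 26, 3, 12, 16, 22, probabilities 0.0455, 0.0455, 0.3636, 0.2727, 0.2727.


E[X] = 26*0.0455 + 3*0.0455 + 12*0.3636 + 16*0.2727 + 22*0.2727
= 1.1830 + 0.1365 + 4.3632 + 4.3632 + 5.9994
= 16.0453

E[X] = 16.0453


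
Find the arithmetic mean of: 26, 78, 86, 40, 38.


Sum = 26 + 78 + 86 + 40 + 38 = 268
n = 5
Mean = 268/5 = 53.6000

Mean = 53.6000


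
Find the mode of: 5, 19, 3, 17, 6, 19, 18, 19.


Frequencies: 3:1, 5:1, 6:1, 17:1, 18:1, 19:3
Max frequency = 3
Mode = 19

Mode = 19


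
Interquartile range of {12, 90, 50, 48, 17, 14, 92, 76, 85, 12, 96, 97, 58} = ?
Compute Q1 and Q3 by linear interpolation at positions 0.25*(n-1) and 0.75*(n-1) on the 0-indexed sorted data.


Sorted: 12, 12, 14, 17, 48, 50, 58, 76, 85, 90, 92, 96, 97
Q1 (25th %ile) = 17.0000
Q3 (75th %ile) = 90.0000
IQR = 90.0000 - 17.0000 = 73.0000

IQR = 73.0000


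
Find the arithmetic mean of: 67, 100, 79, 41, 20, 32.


Sum = 67 + 100 + 79 + 41 + 20 + 32 = 339
n = 6
Mean = 339/6 = 56.5000

Mean = 56.5000


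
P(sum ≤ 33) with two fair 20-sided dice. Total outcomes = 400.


Total outcomes = 20×20 = 400
Favorable (sum ≤ 33): 372
P = 372/400 = 0.9300

P = 0.9300


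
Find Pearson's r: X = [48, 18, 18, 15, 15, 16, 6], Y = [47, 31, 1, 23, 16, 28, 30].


Mean X = 19.4286, Mean Y = 25.1429
SD X = 12.257443, SD Y = 13.173876
Cov = 89.367347
r = 89.367347/(12.257443*13.173876) = 0.5534

r = 0.5534


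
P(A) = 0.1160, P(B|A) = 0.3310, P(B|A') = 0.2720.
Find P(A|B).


P(B) = P(B|A)*P(A) + P(B|A')*P(A')
= 0.3310*0.1160 + 0.2720*0.8840
= 0.038396 + 0.240448 = 0.278844
P(A|B) = 0.038396/0.278844 = 0.1377

P(A|B) = 0.1377


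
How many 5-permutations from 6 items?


P(6,5) = 6!/1!
= 720/1
= 720

P(6,5) = 720


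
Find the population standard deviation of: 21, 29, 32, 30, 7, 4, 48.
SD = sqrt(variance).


Mean = 24.4286
Variance = 199.6735
SD = sqrt(199.6735) = 14.1306

SD = 14.1306


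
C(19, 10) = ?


C(19,10) = 19!/(10! × 9!)
= 121645100408832000/(3628800 × 362880)
= 92378

C(19,10) = 92378


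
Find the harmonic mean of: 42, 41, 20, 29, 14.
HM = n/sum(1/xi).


Sum of reciprocals = 1/42 + 1/41 + 1/20 + 1/29 + 1/14 = 0.204111
HM = 5/0.204111 = 24.4965

HM = 24.4965


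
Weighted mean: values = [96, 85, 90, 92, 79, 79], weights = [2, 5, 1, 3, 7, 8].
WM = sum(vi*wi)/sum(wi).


Numerator = 96*2 + 85*5 + 90*1 + 92*3 + 79*7 + 79*8 = 2168
Denominator = 2 + 5 + 1 + 3 + 7 + 8 = 26
WM = 2168/26 = 83.3846

WM = 83.3846


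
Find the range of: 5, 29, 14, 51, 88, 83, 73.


Max = 88, Min = 5
Range = 88 - 5 = 83

Range = 83


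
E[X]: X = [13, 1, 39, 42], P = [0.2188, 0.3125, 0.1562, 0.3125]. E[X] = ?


E[X] = 13*0.2188 + 1*0.3125 + 39*0.1562 + 42*0.3125
= 2.8444 + 0.3125 + 6.0918 + 13.1250
= 22.3737

E[X] = 22.3737


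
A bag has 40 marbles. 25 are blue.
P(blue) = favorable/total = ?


P = 25/40 = 0.6250

P = 0.6250


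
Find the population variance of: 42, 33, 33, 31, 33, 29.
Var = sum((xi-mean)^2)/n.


Mean = 33.5000
Squared deviations: 72.2500, 0.2500, 0.2500, 6.2500, 0.2500, 20.2500
Sum = 99.5000
Variance = 99.5000/6 = 16.5833

Variance = 16.5833


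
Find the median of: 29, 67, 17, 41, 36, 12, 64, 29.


Sorted: 12, 17, 29, 29, 36, 41, 64, 67
n = 8 (even)
Middle values: 29 and 36
Median = (29+36)/2 = 32.5000

Median = 32.5000


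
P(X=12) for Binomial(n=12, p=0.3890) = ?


C(12,12) = 1
p^12 = 1.200591e-05
(1-p)^0 = 1.000000
P = 1 * 1.200591e-05 * 1.000000 = 1.2006e-05

P(X=12) = 1.2006e-05


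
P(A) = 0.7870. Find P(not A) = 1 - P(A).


P(not A) = 1 - 0.7870 = 0.2130

P(not A) = 0.2130


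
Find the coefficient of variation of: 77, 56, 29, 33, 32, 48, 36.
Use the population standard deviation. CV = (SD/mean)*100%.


Mean = 44.4286
SD = 16.0433
CV = (16.0433/44.4286)*100 = 36.1103%

CV = 36.1103%


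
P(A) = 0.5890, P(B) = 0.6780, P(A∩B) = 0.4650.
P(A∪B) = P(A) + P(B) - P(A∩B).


P(A∪B) = 0.5890 + 0.6780 - 0.4650
= 1.2670 - 0.4650
= 0.8020

P(A∪B) = 0.8020


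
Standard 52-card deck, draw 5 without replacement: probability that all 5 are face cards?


P(all face cards) = (12/52) × (11/51) × (10/50) × (9/49) × (8/48)
= 0.0003

P = 0.0003


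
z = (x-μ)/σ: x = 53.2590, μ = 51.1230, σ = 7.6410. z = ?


z = (53.2590 - 51.1230)/7.6410
= 2.1360/7.6410
= 0.2795

z = 0.2795


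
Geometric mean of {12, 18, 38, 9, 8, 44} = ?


Product = 12 × 18 × 38 × 9 × 8 × 44 = 26002944
GM = 26002944^(1/6) = 17.2122

GM = 17.2122


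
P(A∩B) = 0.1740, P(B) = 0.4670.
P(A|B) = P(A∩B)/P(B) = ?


P(A|B) = 0.1740/0.4670 = 0.3726

P(A|B) = 0.3726


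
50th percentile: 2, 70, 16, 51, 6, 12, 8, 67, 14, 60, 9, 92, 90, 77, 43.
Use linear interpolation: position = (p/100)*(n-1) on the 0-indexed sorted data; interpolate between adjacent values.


Sorted: 2, 6, 8, 9, 12, 14, 16, 43, 51, 60, 67, 70, 77, 90, 92
n = 15
Index = 50/100 * 14 = 7.0000
Lower = data[7] = 43, Upper = data[8] = 51
P50 = 43 + 0*(8) = 43.0000

P50 = 43.0000


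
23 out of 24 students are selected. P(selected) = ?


P = 23/24 = 0.9583

P = 0.9583


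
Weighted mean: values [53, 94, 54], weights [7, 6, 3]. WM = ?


Numerator = 53*7 + 94*6 + 54*3 = 1097
Denominator = 7 + 6 + 3 = 16
WM = 1097/16 = 68.5625

WM = 68.5625


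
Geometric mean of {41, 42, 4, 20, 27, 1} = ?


Product = 41 × 42 × 4 × 20 × 27 × 1 = 3719520
GM = 3719520^(1/6) = 12.4475

GM = 12.4475


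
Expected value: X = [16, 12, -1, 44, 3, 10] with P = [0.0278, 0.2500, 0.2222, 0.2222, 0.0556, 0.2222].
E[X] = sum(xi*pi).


E[X] = 16*0.0278 + 12*0.2500 - 1*0.2222 + 44*0.2222 + 3*0.0556 + 10*0.2222
= 0.4448 + 3.0000 - 0.2222 + 9.7768 + 0.1668 + 2.2220
= 15.3882

E[X] = 15.3882


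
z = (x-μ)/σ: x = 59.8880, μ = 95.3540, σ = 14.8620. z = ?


z = (59.8880 - 95.3540)/14.8620
= -35.4660/14.8620
= -2.3864

z = -2.3864


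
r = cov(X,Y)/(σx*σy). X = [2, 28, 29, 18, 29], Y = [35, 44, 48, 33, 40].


Mean X = 21.2000, Mean Y = 40.0000
SD X = 10.457533, SD Y = 5.549775
Cov = 41.600000
r = 41.600000/(10.457533*5.549775) = 0.7168

r = 0.7168


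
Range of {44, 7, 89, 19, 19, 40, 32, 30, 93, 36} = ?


Max = 93, Min = 7
Range = 93 - 7 = 86

Range = 86


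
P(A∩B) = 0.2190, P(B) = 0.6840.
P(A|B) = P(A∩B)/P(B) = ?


P(A|B) = 0.2190/0.6840 = 0.3202

P(A|B) = 0.3202


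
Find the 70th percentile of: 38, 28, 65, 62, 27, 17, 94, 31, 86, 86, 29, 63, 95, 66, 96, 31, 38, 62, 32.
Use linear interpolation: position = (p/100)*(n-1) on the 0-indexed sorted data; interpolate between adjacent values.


Sorted: 17, 27, 28, 29, 31, 31, 32, 38, 38, 62, 62, 63, 65, 66, 86, 86, 94, 95, 96
n = 19
Index = 70/100 * 18 = 12.6000
Lower = data[12] = 65, Upper = data[13] = 66
P70 = 65 + 0.6000*(1) = 65.6000

P70 = 65.6000


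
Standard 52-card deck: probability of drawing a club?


13 clubs in 52 cards
P = 13/52 = 0.2500

P = 0.2500
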